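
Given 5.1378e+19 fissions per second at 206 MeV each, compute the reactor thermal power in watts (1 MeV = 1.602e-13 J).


P = fission_rate * E_MeV * 1.602e-13
P = 5.1378e+19 * 206 * 1.602e-13
P = 1.6955e+09 W

1.6955e+09


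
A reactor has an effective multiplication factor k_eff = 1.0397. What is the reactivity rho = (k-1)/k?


rho = (k_eff - 1) / k_eff
rho = (1.0397 - 1) / 1.0397
rho = 0.038184

0.038184


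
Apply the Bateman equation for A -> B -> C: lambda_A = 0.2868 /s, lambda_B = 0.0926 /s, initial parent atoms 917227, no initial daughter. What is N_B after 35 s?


N_B(t) = lambda_A * N_A0 / (lambda_B - lambda_A) * [exp(-lambda_A*t) - exp(-lambda_B*t)]
exp(-0.2868*35) = 4.370710e-05; exp(-0.0926*35) = 0.03912475
N_B = 0.2868 * 917227 / (0.0926 - 0.2868) * (4.370710e-05 - 0.03912475)
N_B = 52939

52939


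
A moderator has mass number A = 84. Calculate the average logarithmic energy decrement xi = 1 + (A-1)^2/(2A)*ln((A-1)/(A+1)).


xi = 1 + (A-1)^2/(2A) * ln((A-1)/(A+1))
xi = 1 + (84-1)^2/(2*84) * ln((84-1)/(84 +1))
xi = 0.023622

0.023622


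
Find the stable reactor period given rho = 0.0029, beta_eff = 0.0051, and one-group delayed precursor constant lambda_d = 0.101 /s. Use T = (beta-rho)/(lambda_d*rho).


T = (beta - rho) / (lambda_d * rho)
T = (0.0051 - 0.0029) / (0.101 * 0.0029)
T = 7.5111 s

7.5111


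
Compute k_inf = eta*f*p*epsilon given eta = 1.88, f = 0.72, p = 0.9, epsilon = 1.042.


k_inf = eta * f * p * epsilon
k_inf = 1.88 * 0.72 * 0.9 * 1.042
k_inf = 1.2694

1.2694


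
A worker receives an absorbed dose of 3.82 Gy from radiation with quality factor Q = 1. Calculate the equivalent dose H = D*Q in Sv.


H = D * Q
H = 3.82 * 1
H = 3.8200 Sv

3.8200


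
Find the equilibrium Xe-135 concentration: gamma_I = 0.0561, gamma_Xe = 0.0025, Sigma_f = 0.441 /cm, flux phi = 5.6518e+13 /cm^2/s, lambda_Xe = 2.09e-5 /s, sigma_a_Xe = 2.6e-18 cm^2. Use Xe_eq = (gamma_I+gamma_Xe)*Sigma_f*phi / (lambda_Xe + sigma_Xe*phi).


Xe_eq = (gamma_I + gamma_Xe) * Sigma_f * phi / (lambda_Xe + sigma_Xe * phi)
Numerator = (0.0561 + 0.0025) * 0.441 * 5.6518e+13 = 1.460572e+12
Denominator = 2.09e-5 + 2.6e-18 * 5.6518e+13 = 1.678468e-04
Xe_eq = 1.460572e+12 / 1.678468e-04 = 8.7018e+15 /cm^3

8.7018e+15


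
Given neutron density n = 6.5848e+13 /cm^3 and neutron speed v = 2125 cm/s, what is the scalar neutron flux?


phi = n * v
phi = 6.5848e+13 * 2125
phi = 1.3993e+17 /cm^2/s

1.3993e+17


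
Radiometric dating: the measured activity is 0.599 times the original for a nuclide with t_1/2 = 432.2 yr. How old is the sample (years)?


lambda = ln(2) / t_half = ln(2) / 432.2 = 0.001603765 /yr
t = -ln(A/A0) / lambda
t = -ln(0.599) / 0.001603765
t = 319.56 yr

319.56


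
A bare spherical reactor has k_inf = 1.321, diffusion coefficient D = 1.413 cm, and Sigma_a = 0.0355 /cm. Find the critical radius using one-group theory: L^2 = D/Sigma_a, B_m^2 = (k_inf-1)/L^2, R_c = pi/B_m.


L^2 = D / Sigma_a = 1.413 / 0.0355 = 39.80282 cm^2
B_m^2 = (k_inf - 1) / L^2 = (1.321 - 1) / 39.80282 = 0.008064755 /cm^2
For a bare sphere: B_g = pi/R, so R_c = pi / sqrt(B_m^2)
R_c = pi / sqrt(0.008064755) = 34.983 cm

34.983


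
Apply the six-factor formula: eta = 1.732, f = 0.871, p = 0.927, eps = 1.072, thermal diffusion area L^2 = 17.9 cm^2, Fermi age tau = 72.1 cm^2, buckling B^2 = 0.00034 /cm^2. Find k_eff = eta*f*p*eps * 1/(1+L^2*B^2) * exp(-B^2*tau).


k_inf = eta*f*p*eps = 1.732*0.871*0.927*1.072 = 1.499134
P_TNL = 1/(1 + L^2*B^2) = 1/(1 + 17.9*0.00034) = 0.9939508
P_FNL = exp(-B^2*tau) = exp(-0.00034*72.1) = 0.9757840
k_eff = k_inf * P_TNL * P_FNL = 1.499134 * 0.9939508 * 0.9757840
k_eff = 1.4540

1.4540


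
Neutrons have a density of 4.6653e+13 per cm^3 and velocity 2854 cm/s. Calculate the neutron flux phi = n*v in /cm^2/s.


phi = n * v
phi = 4.6653e+13 * 2854
phi = 1.3315e+17 /cm^2/s

1.3315e+17


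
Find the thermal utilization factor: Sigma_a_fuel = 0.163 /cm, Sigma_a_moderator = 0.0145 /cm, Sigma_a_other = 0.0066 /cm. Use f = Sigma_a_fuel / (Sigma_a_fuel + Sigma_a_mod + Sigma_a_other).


f = Sigma_a_fuel / (Sigma_a_fuel + Sigma_a_mod + Sigma_a_other)
f = 0.163 / (0.163 + 0.0145 + 0.0066)
f = 0.88539

0.88539


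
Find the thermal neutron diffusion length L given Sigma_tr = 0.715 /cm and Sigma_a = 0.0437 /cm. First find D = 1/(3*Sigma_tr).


D = 1 / (3 * Sigma_tr) = 1 / (3 * 0.715) = 0.4662005 cm
L = sqrt(D / Sigma_a)
L = sqrt(0.4662005 / 0.0437)
L = 3.2662 cm

3.2662


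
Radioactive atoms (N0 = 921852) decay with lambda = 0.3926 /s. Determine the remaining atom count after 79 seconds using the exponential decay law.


N = N0 * exp(-lambda * t)
N = 921852 * exp(-0.3926 * 79)
N = 3.1250e-08

3.1250e-08


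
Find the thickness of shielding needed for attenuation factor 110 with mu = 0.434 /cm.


x = ln(factor) / mu
x = ln(110) / 0.434
x = 10.831 cm

10.831


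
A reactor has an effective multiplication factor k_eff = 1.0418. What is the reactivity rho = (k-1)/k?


rho = (k_eff - 1) / k_eff
rho = (1.0418 - 1) / 1.0418
rho = 0.040123

0.040123


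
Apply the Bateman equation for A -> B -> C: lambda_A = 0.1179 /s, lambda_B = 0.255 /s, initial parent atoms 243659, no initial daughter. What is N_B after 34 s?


N_B(t) = lambda_A * N_A0 / (lambda_B - lambda_A) * [exp(-lambda_A*t) - exp(-lambda_B*t)]
exp(-0.1179*34) = 0.01815880; exp(-0.255*34) = 1.716591e-04
N_B = 0.1179 * 243659 / (0.255 - 0.1179) * (0.01815880 - 1.716591e-04)
N_B = 3769.0

3769.0


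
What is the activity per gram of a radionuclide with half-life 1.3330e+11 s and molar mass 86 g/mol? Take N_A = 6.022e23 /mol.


lambda = ln(2) / t_half = ln(2) / 1.3330e+11 = 5.199904e-12 /s
SA = lambda * N_A / M
SA = 5.199904e-12 * 6.022e23 / 86
SA = 3.6411e+10 Bq/g

3.6411e+10


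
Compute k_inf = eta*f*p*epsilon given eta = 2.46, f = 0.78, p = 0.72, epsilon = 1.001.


k_inf = eta * f * p * epsilon
k_inf = 2.46 * 0.78 * 0.72 * 1.001
k_inf = 1.3829

1.3829


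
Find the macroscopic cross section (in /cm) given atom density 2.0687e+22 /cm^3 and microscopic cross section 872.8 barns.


Sigma = N * sigma_barns * 1e-24
Sigma = 2.0687e+22 * 872.8 * 1e-24
Sigma = 18.056 /cm

18.056


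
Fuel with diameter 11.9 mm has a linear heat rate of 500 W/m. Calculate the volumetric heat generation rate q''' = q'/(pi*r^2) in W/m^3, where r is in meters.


r = D / 2 / 1000 = 11.9 / 2 / 1000 = 0.00595 m
q''' = q' / (pi * r^2)
q''' = 500 / (pi * 0.00595^2)
q''' = 4.4956e+06 W/m^3

4.4956e+06


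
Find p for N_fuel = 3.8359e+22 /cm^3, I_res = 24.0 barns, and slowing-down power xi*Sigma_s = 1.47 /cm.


p = exp(-N * I * 1e-24 / (xi*Sigma_s))
p = exp(-3.8359e+22 * 24.0 * 1e-24 / 1.47)
p = 0.53458

0.53458


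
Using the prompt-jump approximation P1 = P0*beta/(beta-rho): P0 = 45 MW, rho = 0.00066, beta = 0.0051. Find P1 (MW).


P1/P0 = beta / (beta - rho)
P1/P0 = 0.0051 / (0.0051 - 0.00066) = 1.148649
P1 = 45 * 1.148649 = 51.689 MW

51.689


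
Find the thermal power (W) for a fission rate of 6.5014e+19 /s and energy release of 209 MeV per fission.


P = fission_rate * E_MeV * 1.602e-13
P = 6.5014e+19 * 209 * 1.602e-13
P = 2.1768e+09 W

2.1768e+09


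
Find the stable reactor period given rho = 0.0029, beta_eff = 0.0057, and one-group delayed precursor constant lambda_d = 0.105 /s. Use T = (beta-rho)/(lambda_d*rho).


T = (beta - rho) / (lambda_d * rho)
T = (0.0057 - 0.0029) / (0.105 * 0.0029)
T = 9.1954 s

9.1954


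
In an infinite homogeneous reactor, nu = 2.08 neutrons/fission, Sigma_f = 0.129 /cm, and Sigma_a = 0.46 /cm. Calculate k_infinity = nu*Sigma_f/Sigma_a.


k_inf = nu * Sigma_f / Sigma_a
k_inf = 2.08 * 0.129 / 0.46
k_inf = 0.58330

0.58330


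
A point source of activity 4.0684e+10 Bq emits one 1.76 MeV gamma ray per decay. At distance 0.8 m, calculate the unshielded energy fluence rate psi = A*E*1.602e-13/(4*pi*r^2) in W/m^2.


psi = A * E * 1.602e-13 / (4*pi*r^2)
psi = 4.0684e+10 * 1.76 * 1.602e-13 / (4*pi*0.8^2)
psi = 0.0014263 W/m^2

0.0014263


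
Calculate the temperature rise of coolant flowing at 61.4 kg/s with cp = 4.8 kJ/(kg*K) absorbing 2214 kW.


dT = Q / (m_dot * cp)
dT = 2214 / (61.4 * 4.8)
dT = 7.5122 C

7.5122


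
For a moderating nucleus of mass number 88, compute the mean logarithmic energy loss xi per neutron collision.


xi = 1 + (A-1)^2/(2A) * ln((A-1)/(A+1))
xi = 1 + (88-1)^2/(2*88) * ln((88-1)/(88 +1))
xi = 0.022556

0.022556


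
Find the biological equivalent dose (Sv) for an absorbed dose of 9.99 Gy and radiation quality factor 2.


H = D * Q
H = 9.99 * 2
H = 19.980 Sv

19.980


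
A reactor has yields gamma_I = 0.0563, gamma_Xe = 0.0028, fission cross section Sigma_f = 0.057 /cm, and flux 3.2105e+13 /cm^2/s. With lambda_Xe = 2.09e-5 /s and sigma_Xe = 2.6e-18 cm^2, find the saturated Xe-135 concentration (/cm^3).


Xe_eq = (gamma_I + gamma_Xe) * Sigma_f * phi / (lambda_Xe + sigma_Xe * phi)
Numerator = (0.0563 + 0.0028) * 0.057 * 3.2105e+13 = 1.081521e+11
Denominator = 2.09e-5 + 2.6e-18 * 3.2105e+13 = 1.043730e-04
Xe_eq = 1.081521e+11 / 1.043730e-04 = 1.0362e+15 /cm^3

1.0362e+15


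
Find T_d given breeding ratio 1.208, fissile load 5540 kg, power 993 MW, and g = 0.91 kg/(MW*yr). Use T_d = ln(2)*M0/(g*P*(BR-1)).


Breeding gain G = BR - 1 = 1.208 - 1 = 0.208
Fissile production rate = g * P * G = 0.91 * 993 * 0.208 = 187.95504 kg/yr
T_d = ln(2) * M0 / (g * P * G)
T_d = ln(2) * 5540 / 187.95504 = 20.431 yr

20.431


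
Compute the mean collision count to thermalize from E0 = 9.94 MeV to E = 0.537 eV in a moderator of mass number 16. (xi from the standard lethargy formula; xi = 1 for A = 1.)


xi = 1 + (A-1)^2/(2A)*ln((A-1)/(A+1)) = 0.1199467 (for A = 16)
n = ln(E0/E) / xi
n = ln(9.94e6 / 0.537) / 0.1199467
n = ln(1.851024e+07) / 0.1199467 = 139.51

139.51


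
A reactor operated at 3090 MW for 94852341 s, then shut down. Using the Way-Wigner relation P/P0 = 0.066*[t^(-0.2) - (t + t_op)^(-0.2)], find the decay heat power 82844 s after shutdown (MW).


P/P0 = 0.066 * [t^(-0.2) - (t + t_op)^(-0.2)]
P/P0 = 0.066 * [82844^(-0.2) - (82844 + 94852341)^(-0.2)]
P/P0 = 0.066 * [0.1038360 - 0.02538134] = 0.005178008
P = 3090 * 0.005178008 = 16.000 MW

16.000


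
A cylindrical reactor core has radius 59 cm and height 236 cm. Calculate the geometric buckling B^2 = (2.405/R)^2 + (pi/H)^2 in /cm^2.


B^2 = (2.405/R)^2 + (pi/H)^2
B^2 = (2.405/59)^2 + (pi/236)^2
B^2 = 0.0018388 /cm^2

0.0018388


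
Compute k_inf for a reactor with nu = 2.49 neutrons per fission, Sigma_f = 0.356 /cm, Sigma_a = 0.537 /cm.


k_inf = nu * Sigma_f / Sigma_a
k_inf = 2.49 * 0.356 / 0.537
k_inf = 1.6507

1.6507


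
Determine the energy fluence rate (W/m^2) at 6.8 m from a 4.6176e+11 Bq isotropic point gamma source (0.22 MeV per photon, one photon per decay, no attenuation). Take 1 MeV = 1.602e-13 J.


psi = A * E * 1.602e-13 / (4*pi*r^2)
psi = 4.6176e+11 * 0.22 * 1.602e-13 / (4*pi*6.8^2)
psi = 2.8007e-05 W/m^2

2.8007e-05


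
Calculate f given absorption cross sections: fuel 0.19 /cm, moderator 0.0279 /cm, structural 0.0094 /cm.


f = Sigma_a_fuel / (Sigma_a_fuel + Sigma_a_mod + Sigma_a_other)
f = 0.19 / (0.19 + 0.0279 + 0.0094)
f = 0.83590

0.83590


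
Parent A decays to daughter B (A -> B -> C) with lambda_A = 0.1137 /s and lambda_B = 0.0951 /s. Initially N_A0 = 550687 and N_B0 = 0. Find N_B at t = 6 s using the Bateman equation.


N_B(t) = lambda_A * N_A0 / (lambda_B - lambda_A) * [exp(-lambda_A*t) - exp(-lambda_B*t)]
exp(-0.1137*6) = 0.5055037; exp(-0.0951*6) = 0.5651862
N_B = 0.1137 * 550687 / (0.0951 - 0.1137) * (0.5055037 - 0.5651862)
N_B = 200909

200909


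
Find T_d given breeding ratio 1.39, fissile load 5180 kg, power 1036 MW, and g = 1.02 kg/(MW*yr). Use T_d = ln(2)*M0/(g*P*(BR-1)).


Breeding gain G = BR - 1 = 1.39 - 1 = 0.39
Fissile production rate = g * P * G = 1.02 * 1036 * 0.39 = 412.1208 kg/yr
T_d = ln(2) * M0 / (g * P * G)
T_d = ln(2) * 5180 / 412.1208 = 8.7123 yr

8.7123


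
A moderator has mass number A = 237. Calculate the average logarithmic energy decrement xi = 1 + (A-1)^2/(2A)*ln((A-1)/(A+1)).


xi = 1 + (A-1)^2/(2A) * ln((A-1)/(A+1))
xi = 1 + (237-1)^2/(2*237) * ln((237-1)/(237 +1))
xi = 0.0084151

0.0084151


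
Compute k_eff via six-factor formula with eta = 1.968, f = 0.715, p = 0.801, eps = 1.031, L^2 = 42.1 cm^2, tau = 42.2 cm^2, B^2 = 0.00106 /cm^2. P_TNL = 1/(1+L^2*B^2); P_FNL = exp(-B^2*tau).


k_inf = eta*f*p*eps = 1.968*0.715*0.801*1.031 = 1.162043
P_TNL = 1/(1 + L^2*B^2) = 1/(1 + 42.1*0.00106) = 0.9572804
P_FNL = exp(-B^2*tau) = exp(-0.00106*42.2) = 0.9562537
k_eff = k_inf * P_TNL * P_FNL = 1.162043 * 0.9572804 * 0.9562537
k_eff = 1.0637

1.0637


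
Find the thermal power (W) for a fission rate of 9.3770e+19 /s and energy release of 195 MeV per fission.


P = fission_rate * E_MeV * 1.602e-13
P = 9.3770e+19 * 195 * 1.602e-13
P = 2.9293e+09 W

2.9293e+09


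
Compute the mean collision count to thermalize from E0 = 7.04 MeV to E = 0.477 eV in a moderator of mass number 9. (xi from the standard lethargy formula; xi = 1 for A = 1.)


xi = 1 + (A-1)^2/(2A)*ln((A-1)/(A+1)) = 0.2066007 (for A = 9)
n = ln(E0/E) / xi
n = ln(7.04e6 / 0.477) / 0.2066007
n = ln(1.475891e+07) / 0.2066007 = 79.900

79.900


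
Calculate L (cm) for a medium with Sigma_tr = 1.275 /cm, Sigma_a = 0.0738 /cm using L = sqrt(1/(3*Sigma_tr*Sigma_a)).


D = 1 / (3 * Sigma_tr) = 1 / (3 * 1.275) = 0.2614379 cm
L = sqrt(D / Sigma_a)
L = sqrt(0.2614379 / 0.0738)
L = 1.8822 cm

1.8822


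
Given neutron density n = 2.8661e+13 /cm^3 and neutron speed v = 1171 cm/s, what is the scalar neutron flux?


phi = n * v
phi = 2.8661e+13 * 1171
phi = 3.3562e+16 /cm^2/s

3.3562e+16


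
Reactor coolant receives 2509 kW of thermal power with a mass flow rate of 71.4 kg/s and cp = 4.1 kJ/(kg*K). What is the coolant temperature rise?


dT = Q / (m_dot * cp)
dT = 2509 / (71.4 * 4.1)
dT = 8.5707 C

8.5707


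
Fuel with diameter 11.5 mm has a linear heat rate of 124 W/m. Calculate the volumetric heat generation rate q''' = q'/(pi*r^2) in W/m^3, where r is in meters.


r = D / 2 / 1000 = 11.5 / 2 / 1000 = 0.00575 m
q''' = q' / (pi * r^2)
q''' = 124 / (pi * 0.00575^2)
q''' = 1.1938e+06 W/m^3

1.1938e+06


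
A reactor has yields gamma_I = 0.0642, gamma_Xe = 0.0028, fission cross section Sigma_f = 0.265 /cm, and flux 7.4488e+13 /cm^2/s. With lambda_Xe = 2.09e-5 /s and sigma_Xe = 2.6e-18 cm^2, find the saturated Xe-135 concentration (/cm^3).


Xe_eq = (gamma_I + gamma_Xe) * Sigma_f * phi / (lambda_Xe + sigma_Xe * phi)
Numerator = (0.0642 + 0.0028) * 0.265 * 7.4488e+13 = 1.322534e+12
Denominator = 2.09e-5 + 2.6e-18 * 7.4488e+13 = 2.145688e-04
Xe_eq = 1.322534e+12 / 2.145688e-04 = 6.1637e+15 /cm^3

6.1637e+15


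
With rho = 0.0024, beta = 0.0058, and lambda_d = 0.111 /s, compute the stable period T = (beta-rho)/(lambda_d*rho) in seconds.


T = (beta - rho) / (lambda_d * rho)
T = (0.0058 - 0.0024) / (0.111 * 0.0024)
T = 12.763 s

12.763


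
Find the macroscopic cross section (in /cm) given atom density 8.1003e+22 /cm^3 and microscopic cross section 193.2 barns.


Sigma = N * sigma_barns * 1e-24
Sigma = 8.1003e+22 * 193.2 * 1e-24
Sigma = 15.650 /cm

15.650


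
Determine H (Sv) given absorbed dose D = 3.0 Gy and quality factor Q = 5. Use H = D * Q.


H = D * Q
H = 3.0 * 5
H = 15.000 Sv

15.000


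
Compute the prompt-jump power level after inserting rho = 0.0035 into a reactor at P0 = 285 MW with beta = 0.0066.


P1/P0 = beta / (beta - rho)
P1/P0 = 0.0066 / (0.0066 - 0.0035) = 2.129032
P1 = 285 * 2.129032 = 606.77 MW

606.77


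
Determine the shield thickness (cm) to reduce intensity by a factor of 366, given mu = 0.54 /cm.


x = ln(factor) / mu
x = ln(366) / 0.54
x = 10.931 cm

10.931


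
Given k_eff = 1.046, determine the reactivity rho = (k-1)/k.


rho = (k_eff - 1) / k_eff
rho = (1.046 - 1) / 1.046
rho = 0.043977

0.043977


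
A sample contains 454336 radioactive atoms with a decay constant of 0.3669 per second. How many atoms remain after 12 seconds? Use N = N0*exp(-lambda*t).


N = N0 * exp(-lambda * t)
N = 454336 * exp(-0.3669 * 12)
N = 5562.4

5562.4


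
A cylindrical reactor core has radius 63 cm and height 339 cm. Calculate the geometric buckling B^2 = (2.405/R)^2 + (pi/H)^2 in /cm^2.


B^2 = (2.405/R)^2 + (pi/H)^2
B^2 = (2.405/63)^2 + (pi/339)^2
B^2 = 0.0015432 /cm^2

0.0015432


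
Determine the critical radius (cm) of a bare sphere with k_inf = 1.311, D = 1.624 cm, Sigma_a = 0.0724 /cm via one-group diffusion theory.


L^2 = D / Sigma_a = 1.624 / 0.0724 = 22.43094 cm^2
B_m^2 = (k_inf - 1) / L^2 = (1.311 - 1) / 22.43094 = 0.01386478 /cm^2
For a bare sphere: B_g = pi/R, so R_c = pi / sqrt(B_m^2)
R_c = pi / sqrt(0.01386478) = 26.680 cm

26.680


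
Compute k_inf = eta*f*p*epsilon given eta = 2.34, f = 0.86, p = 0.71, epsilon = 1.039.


k_inf = eta * f * p * epsilon
k_inf = 2.34 * 0.86 * 0.71 * 1.039
k_inf = 1.4845

1.4845


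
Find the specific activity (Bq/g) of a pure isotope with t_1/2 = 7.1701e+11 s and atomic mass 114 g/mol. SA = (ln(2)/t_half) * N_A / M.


lambda = ln(2) / t_half = ln(2) / 7.1701e+11 = 9.667190e-13 /s
SA = lambda * N_A / M
SA = 9.667190e-13 * 6.022e23 / 114
SA = 5.1067e+09 Bq/g

5.1067e+09


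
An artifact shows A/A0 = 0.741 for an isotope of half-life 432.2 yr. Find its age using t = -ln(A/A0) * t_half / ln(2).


lambda = ln(2) / t_half = ln(2) / 432.2 = 0.001603765 /yr
t = -ln(A/A0) / lambda
t = -ln(0.741) / 0.001603765
t = 186.91 yr

186.91


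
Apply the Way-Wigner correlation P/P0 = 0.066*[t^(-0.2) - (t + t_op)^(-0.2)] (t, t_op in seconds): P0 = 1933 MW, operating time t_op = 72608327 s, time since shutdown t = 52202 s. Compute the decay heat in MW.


P/P0 = 0.066 * [t^(-0.2) - (t + t_op)^(-0.2)]
P/P0 = 0.066 * [52202^(-0.2) - (52202 + 72608327)^(-0.2)]
P/P0 = 0.066 * [0.1138840 - 0.02677567] = 0.005749150
P = 1933 * 0.005749150 = 11.113 MW

11.113


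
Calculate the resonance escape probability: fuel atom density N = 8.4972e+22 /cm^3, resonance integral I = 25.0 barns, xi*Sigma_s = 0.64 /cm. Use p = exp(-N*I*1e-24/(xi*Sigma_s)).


p = exp(-N * I * 1e-24 / (xi*Sigma_s))
p = exp(-8.4972e+22 * 25.0 * 1e-24 / 0.64)
p = 0.036181

0.036181


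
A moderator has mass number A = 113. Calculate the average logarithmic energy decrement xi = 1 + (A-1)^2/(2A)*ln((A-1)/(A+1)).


xi = 1 + (A-1)^2/(2A) * ln((A-1)/(A+1))
xi = 1 + (113-1)^2/(2*113) * ln((113-1)/(113 +1))
xi = 0.017595

0.017595


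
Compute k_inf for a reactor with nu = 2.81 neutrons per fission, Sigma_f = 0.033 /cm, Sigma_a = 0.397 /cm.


k_inf = nu * Sigma_f / Sigma_a
k_inf = 2.81 * 0.033 / 0.397
k_inf = 0.23358

0.23358


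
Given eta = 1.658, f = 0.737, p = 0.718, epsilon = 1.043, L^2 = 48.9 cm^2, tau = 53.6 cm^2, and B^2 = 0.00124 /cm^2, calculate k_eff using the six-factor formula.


k_inf = eta*f*p*eps = 1.658*0.737*0.718*1.043 = 0.9150836
P_TNL = 1/(1 + L^2*B^2) = 1/(1 + 48.9*0.00124) = 0.9428305
P_FNL = exp(-B^2*tau) = exp(-0.00124*53.6) = 0.9356966
k_eff = k_inf * P_TNL * P_FNL = 0.9150836 * 0.9428305 * 0.9356966
k_eff = 0.80729

0.80729


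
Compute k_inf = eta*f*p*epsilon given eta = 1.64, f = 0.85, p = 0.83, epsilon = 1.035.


k_inf = eta * f * p * epsilon
k_inf = 1.64 * 0.85 * 0.83 * 1.035
k_inf = 1.1975

1.1975


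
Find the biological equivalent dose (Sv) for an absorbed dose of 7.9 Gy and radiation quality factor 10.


H = D * Q
H = 7.9 * 10
H = 79.000 Sv

79.000


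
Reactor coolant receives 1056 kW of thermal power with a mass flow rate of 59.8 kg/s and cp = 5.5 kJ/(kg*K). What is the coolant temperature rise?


dT = Q / (m_dot * cp)
dT = 1056 / (59.8 * 5.5)
dT = 3.2107 C

3.2107


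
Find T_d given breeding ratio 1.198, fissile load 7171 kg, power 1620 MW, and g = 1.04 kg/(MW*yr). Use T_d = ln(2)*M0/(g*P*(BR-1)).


Breeding gain G = BR - 1 = 1.198 - 1 = 0.198
Fissile production rate = g * P * G = 1.04 * 1620 * 0.198 = 333.5904 kg/yr
T_d = ln(2) * M0 / (g * P * G)
T_d = ln(2) * 7171 / 333.5904 = 14.900 yr

14.900


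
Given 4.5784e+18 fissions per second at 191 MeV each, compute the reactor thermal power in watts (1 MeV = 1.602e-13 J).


P = fission_rate * E_MeV * 1.602e-13
P = 4.5784e+18 * 191 * 1.602e-13
P = 1.4009e+08 W

1.4009e+08


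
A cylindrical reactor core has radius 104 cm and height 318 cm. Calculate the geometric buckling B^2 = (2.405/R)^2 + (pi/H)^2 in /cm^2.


B^2 = (2.405/R)^2 + (pi/H)^2
B^2 = (2.405/104)^2 + (pi/318)^2
B^2 = 6.3236e-04 /cm^2

6.3236e-04


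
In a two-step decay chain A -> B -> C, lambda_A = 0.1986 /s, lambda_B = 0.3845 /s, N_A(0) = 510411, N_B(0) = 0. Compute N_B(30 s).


N_B(t) = lambda_A * N_A0 / (lambda_B - lambda_A) * [exp(-lambda_A*t) - exp(-lambda_B*t)]
exp(-0.1986*30) = 0.002585077; exp(-0.3845*30) = 9.781673e-06
N_B = 0.1986 * 510411 / (0.3845 - 0.1986) * (0.002585077 - 9.781673e-06)
N_B = 1404.3

1404.3


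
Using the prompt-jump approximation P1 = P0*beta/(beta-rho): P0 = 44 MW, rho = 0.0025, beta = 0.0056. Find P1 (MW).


P1/P0 = beta / (beta - rho)
P1/P0 = 0.0056 / (0.0056 - 0.0025) = 1.806452
P1 = 44 * 1.806452 = 79.484 MW

79.484


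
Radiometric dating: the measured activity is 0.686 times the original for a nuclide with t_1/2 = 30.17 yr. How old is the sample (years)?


lambda = ln(2) / t_half = ln(2) / 30.17 = 0.02297472 /yr
t = -ln(A/A0) / lambda
t = -ln(0.686) / 0.02297472
t = 16.404 yr

16.404


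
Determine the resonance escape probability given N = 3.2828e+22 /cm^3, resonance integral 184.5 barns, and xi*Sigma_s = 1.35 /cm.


p = exp(-N * I * 1e-24 / (xi*Sigma_s))
p = exp(-3.2828e+22 * 184.5 * 1e-24 / 1.35)
p = 0.011260

0.011260


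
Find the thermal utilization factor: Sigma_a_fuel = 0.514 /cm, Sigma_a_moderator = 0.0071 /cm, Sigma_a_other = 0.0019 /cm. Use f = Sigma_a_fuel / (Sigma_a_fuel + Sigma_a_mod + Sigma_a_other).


f = Sigma_a_fuel / (Sigma_a_fuel + Sigma_a_mod + Sigma_a_other)
f = 0.514 / (0.514 + 0.0071 + 0.0019)
f = 0.98279

0.98279


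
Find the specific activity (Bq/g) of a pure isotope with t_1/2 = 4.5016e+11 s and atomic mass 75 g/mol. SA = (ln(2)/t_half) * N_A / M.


lambda = ln(2) / t_half = ln(2) / 4.5016e+11 = 1.539780e-12 /s
SA = lambda * N_A / M
SA = 1.539780e-12 * 6.022e23 / 75
SA = 1.2363e+10 Bq/g

1.2363e+10


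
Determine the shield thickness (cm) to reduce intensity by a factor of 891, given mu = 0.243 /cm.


x = ln(factor) / mu
x = ln(891) / 0.243
x = 27.952 cm

27.952


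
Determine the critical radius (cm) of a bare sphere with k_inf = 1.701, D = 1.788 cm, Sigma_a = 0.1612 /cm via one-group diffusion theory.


L^2 = D / Sigma_a = 1.788 / 0.1612 = 11.09181 cm^2
B_m^2 = (k_inf - 1) / L^2 = (1.701 - 1) / 11.09181 = 0.06319978 /cm^2
For a bare sphere: B_g = pi/R, so R_c = pi / sqrt(B_m^2)
R_c = pi / sqrt(0.06319978) = 12.497 cm

12.497


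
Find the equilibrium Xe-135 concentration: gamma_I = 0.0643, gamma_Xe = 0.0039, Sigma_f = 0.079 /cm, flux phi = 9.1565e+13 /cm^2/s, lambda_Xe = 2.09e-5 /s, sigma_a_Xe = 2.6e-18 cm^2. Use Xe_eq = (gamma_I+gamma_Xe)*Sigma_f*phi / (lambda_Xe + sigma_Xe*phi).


Xe_eq = (gamma_I + gamma_Xe) * Sigma_f * phi / (lambda_Xe + sigma_Xe * phi)
Numerator = (0.0643 + 0.0039) * 0.079 * 9.1565e+13 = 4.933339e+11
Denominator = 2.09e-5 + 2.6e-18 * 9.1565e+13 = 2.589690e-04
Xe_eq = 4.933339e+11 / 2.589690e-04 = 1.9050e+15 /cm^3

1.9050e+15


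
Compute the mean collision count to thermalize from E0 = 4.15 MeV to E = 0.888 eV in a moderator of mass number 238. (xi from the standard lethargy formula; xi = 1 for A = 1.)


xi = 1 + (A-1)^2/(2A)*ln((A-1)/(A+1)) = 0.008379872 (for A = 238)
n = ln(E0/E) / xi
n = ln(4.15e6 / 0.888) / 0.008379872
n = ln(4.673423e+06) / 0.008379872 = 1832.7

1832.7


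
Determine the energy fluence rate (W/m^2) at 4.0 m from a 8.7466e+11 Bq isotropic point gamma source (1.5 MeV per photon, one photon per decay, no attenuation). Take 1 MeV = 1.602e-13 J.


psi = A * E * 1.602e-13 / (4*pi*r^2)
psi = 8.7466e+11 * 1.5 * 1.602e-13 / (4*pi*4.0^2)
psi = 0.0010454 W/m^2

0.0010454


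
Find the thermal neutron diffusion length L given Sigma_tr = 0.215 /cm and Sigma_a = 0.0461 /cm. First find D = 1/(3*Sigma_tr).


D = 1 / (3 * Sigma_tr) = 1 / (3 * 0.215) = 1.550388 cm
L = sqrt(D / Sigma_a)
L = sqrt(1.550388 / 0.0461)
L = 5.7992 cm

5.7992


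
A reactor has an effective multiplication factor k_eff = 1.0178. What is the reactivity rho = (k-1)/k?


rho = (k_eff - 1) / k_eff
rho = (1.0178 - 1) / 1.0178
rho = 0.017489

0.017489


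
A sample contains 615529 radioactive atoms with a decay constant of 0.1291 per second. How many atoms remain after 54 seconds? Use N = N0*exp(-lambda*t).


N = N0 * exp(-lambda * t)
N = 615529 * exp(-0.1291 * 54)
N = 577.57

577.57


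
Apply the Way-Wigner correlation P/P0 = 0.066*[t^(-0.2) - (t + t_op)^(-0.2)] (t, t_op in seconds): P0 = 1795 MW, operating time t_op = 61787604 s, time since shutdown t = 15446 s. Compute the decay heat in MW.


P/P0 = 0.066 * [t^(-0.2) - (t + t_op)^(-0.2)]
P/P0 = 0.066 * [15446^(-0.2) - (15446 + 61787604)^(-0.2)]
P/P0 = 0.066 * [0.1452904 - 0.02765655] = 0.007763834
P = 1795 * 0.007763834 = 13.936 MW

13.936


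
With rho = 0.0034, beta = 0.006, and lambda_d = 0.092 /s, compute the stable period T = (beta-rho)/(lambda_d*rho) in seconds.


T = (beta - rho) / (lambda_d * rho)
T = (0.006 - 0.0034) / (0.092 * 0.0034)
T = 8.3120 s

8.3120


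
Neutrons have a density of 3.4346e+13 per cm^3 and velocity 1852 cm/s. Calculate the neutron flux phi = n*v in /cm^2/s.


phi = n * v
phi = 3.4346e+13 * 1852
phi = 6.3609e+16 /cm^2/s

6.3609e+16


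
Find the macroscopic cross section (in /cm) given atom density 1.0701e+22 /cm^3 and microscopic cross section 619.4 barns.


Sigma = N * sigma_barns * 1e-24
Sigma = 1.0701e+22 * 619.4 * 1e-24
Sigma = 6.6282 /cm

6.6282


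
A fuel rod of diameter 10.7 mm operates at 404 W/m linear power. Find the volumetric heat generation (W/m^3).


r = D / 2 / 1000 = 10.7 / 2 / 1000 = 0.00535 m
q''' = q' / (pi * r^2)
q''' = 404 / (pi * 0.00535^2)
q''' = 4.4929e+06 W/m^3

4.4929e+06


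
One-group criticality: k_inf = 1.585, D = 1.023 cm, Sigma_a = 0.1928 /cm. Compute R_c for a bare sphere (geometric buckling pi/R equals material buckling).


L^2 = D / Sigma_a = 1.023 / 0.1928 = 5.306017 cm^2
B_m^2 = (k_inf - 1) / L^2 = (1.585 - 1) / 5.306017 = 0.1102522 /cm^2
For a bare sphere: B_g = pi/R, so R_c = pi / sqrt(B_m^2)
R_c = pi / sqrt(0.1102522) = 9.4614 cm

9.4614


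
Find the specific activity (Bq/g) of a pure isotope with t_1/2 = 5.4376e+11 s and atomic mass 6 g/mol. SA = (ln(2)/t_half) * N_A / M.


lambda = ln(2) / t_half = ln(2) / 5.4376e+11 = 1.274730e-12 /s
SA = lambda * N_A / M
SA = 1.274730e-12 * 6.022e23 / 6
SA = 1.2794e+11 Bq/g

1.2794e+11


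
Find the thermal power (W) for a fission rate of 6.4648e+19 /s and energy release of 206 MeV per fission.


P = fission_rate * E_MeV * 1.602e-13
P = 6.4648e+19 * 206 * 1.602e-13
P = 2.1335e+09 W

2.1335e+09


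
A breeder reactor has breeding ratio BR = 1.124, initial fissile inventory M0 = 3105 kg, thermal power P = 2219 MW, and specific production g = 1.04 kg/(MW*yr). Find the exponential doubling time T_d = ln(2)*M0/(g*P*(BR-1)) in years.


Breeding gain G = BR - 1 = 1.124 - 1 = 0.124
Fissile production rate = g * P * G = 1.04 * 2219 * 0.124 = 286.16224 kg/yr
T_d = ln(2) * M0 / (g * P * G)
T_d = ln(2) * 3105 / 286.16224 = 7.5210 yr

7.5210


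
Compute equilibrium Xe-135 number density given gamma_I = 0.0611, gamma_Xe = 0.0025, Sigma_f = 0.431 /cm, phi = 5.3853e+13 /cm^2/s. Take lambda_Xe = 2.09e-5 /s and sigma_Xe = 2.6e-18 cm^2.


Xe_eq = (gamma_I + gamma_Xe) * Sigma_f * phi / (lambda_Xe + sigma_Xe * phi)
Numerator = (0.0611 + 0.0025) * 0.431 * 5.3853e+13 = 1.476197e+12
Denominator = 2.09e-5 + 2.6e-18 * 5.3853e+13 = 1.609178e-04
Xe_eq = 1.476197e+12 / 1.609178e-04 = 9.1736e+15 /cm^3

9.1736e+15


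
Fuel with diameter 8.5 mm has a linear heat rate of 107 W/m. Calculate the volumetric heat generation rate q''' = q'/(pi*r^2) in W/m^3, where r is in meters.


r = D / 2 / 1000 = 8.5 / 2 / 1000 = 0.00425 m
q''' = q' / (pi * r^2)
q''' = 107 / (pi * 0.00425^2)
q''' = 1.8856e+06 W/m^3

1.8856e+06


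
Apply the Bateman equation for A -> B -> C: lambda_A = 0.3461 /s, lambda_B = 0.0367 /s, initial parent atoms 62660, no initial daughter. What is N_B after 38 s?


N_B(t) = lambda_A * N_A0 / (lambda_B - lambda_A) * [exp(-lambda_A*t) - exp(-lambda_B*t)]
exp(-0.3461*38) = 1.941985e-06; exp(-0.0367*38) = 0.2479322
N_B = 0.3461 * 62660 / (0.0367 - 0.3461) * (1.941985e-06 - 0.2479322)
N_B = 17378

17378


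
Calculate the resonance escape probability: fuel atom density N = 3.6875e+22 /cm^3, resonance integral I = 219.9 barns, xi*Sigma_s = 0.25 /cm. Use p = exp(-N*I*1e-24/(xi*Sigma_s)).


p = exp(-N * I * 1e-24 / (xi*Sigma_s))
p = exp(-3.6875e+22 * 219.9 * 1e-24 / 0.25)
p = 8.1950e-15

8.1950e-15


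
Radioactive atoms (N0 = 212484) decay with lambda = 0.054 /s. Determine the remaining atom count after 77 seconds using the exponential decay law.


N = N0 * exp(-lambda * t)
N = 212484 * exp(-0.054 * 77)
N = 3323.0

3323.0


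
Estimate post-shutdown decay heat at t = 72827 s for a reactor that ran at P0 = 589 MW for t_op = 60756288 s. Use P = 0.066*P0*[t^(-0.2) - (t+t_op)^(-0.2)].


P/P0 = 0.066 * [t^(-0.2) - (t + t_op)^(-0.2)]
P/P0 = 0.066 * [72827^(-0.2) - (72827 + 60756288)^(-0.2)]
P/P0 = 0.066 * [0.1065471 - 0.02774455] = 0.005200968
P = 589 * 0.005200968 = 3.0634 MW

3.0634


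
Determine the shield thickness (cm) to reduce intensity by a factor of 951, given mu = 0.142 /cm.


x = ln(factor) / mu
x = ln(951) / 0.142
x = 48.292 cm

48.292


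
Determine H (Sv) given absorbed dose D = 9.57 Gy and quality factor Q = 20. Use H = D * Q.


H = D * Q
H = 9.57 * 20
H = 191.40 Sv

191.40


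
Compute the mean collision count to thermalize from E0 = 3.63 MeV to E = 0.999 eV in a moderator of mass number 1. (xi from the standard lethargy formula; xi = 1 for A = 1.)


xi = 1 + (A-1)^2/(2A)*ln((A-1)/(A+1)) = 1 (for A = 1)
n = ln(E0/E) / xi
n = ln(3.63e6 / 0.999) / 1
n = ln(3.633634e+06) / 1 = 15.106

15.106


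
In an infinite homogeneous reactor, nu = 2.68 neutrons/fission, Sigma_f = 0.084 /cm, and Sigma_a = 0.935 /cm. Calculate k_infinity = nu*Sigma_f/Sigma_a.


k_inf = nu * Sigma_f / Sigma_a
k_inf = 2.68 * 0.084 / 0.935
k_inf = 0.24077

0.24077


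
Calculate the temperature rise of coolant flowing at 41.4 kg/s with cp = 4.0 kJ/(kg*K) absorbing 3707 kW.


dT = Q / (m_dot * cp)
dT = 3707 / (41.4 * 4.0)
dT = 22.385 C

22.385


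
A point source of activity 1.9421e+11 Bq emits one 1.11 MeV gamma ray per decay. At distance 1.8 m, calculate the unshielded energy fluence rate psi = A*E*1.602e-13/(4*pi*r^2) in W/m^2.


psi = A * E * 1.602e-13 / (4*pi*r^2)
psi = 1.9421e+11 * 1.11 * 1.602e-13 / (4*pi*1.8^2)
psi = 8.4821e-04 W/m^2

8.4821e-04


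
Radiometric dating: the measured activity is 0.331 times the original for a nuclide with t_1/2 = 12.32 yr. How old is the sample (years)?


lambda = ln(2) / t_half = ln(2) / 12.32 = 0.05626195 /yr
t = -ln(A/A0) / lambda
t = -ln(0.331) / 0.05626195
t = 19.652 yr

19.652


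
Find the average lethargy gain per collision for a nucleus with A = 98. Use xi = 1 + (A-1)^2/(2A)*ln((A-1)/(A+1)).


xi = 1 + (A-1)^2/(2A) * ln((A-1)/(A+1))
xi = 1 + (98-1)^2/(2*98) * ln((98-1)/(98 +1))
xi = 0.020270

0.020270


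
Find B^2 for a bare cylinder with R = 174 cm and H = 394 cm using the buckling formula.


B^2 = (2.405/R)^2 + (pi/H)^2
B^2 = (2.405/174)^2 + (pi/394)^2
B^2 = 2.5462e-04 /cm^2

2.5462e-04


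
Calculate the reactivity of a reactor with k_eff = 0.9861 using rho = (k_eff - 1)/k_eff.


rho = (k_eff - 1) / k_eff
rho = (0.9861 - 1) / 0.9861
rho = -0.014096

-0.014096


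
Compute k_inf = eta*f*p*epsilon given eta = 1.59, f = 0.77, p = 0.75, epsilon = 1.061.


k_inf = eta * f * p * epsilon
k_inf = 1.59 * 0.77 * 0.75 * 1.061
k_inf = 0.97424

0.97424


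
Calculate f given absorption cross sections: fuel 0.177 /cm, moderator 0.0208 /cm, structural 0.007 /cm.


f = Sigma_a_fuel / (Sigma_a_fuel + Sigma_a_mod + Sigma_a_other)
f = 0.177 / (0.177 + 0.0208 + 0.007)
f = 0.86426

0.86426


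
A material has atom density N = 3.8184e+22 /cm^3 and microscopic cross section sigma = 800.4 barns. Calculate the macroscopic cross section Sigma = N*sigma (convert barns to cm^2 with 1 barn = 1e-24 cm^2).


Sigma = N * sigma_barns * 1e-24
Sigma = 3.8184e+22 * 800.4 * 1e-24
Sigma = 30.562 /cm

30.562


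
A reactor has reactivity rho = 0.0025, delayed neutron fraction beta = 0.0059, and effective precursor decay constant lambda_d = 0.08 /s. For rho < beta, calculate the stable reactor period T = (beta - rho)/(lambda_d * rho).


T = (beta - rho) / (lambda_d * rho)
T = (0.0059 - 0.0025) / (0.08 * 0.0025)
T = 17.000 s

17.000


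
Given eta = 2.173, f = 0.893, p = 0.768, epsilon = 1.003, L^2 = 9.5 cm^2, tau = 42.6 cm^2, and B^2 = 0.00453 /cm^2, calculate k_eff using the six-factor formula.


k_inf = eta*f*p*eps = 2.173*0.893*0.768*1.003 = 1.494766
P_TNL = 1/(1 + L^2*B^2) = 1/(1 + 9.5*0.00453) = 0.9587406
P_FNL = exp(-B^2*tau) = exp(-0.00453*42.6) = 0.8245001
k_eff = k_inf * P_TNL * P_FNL = 1.494766 * 0.9587406 * 0.8245001
k_eff = 1.1816

1.1816


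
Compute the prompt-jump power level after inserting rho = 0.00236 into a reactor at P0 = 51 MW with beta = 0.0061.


P1/P0 = beta / (beta - rho)
P1/P0 = 0.0061 / (0.0061 - 0.00236) = 1.631016
P1 = 51 * 1.631016 = 83.182 MW

83.182


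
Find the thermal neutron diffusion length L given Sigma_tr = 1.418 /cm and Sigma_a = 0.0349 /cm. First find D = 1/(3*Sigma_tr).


D = 1 / (3 * Sigma_tr) = 1 / (3 * 1.418) = 0.2350729 cm
L = sqrt(D / Sigma_a)
L = sqrt(0.2350729 / 0.0349)
L = 2.5953 cm

2.5953


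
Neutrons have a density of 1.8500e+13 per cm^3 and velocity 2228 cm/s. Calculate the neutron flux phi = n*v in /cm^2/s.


phi = n * v
phi = 1.8500e+13 * 2228
phi = 4.1218e+16 /cm^2/s

4.1218e+16


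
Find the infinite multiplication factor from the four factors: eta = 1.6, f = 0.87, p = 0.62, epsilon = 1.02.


k_inf = eta * f * p * epsilon
k_inf = 1.6 * 0.87 * 0.62 * 1.02
k_inf = 0.88030

0.88030


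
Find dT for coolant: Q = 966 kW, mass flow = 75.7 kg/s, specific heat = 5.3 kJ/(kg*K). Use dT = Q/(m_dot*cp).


dT = Q / (m_dot * cp)
dT = 966 / (75.7 * 5.3)
dT = 2.4077 C

2.4077


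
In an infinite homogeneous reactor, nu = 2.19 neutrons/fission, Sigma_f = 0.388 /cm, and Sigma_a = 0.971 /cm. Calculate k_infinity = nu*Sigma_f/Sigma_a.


k_inf = nu * Sigma_f / Sigma_a
k_inf = 2.19 * 0.388 / 0.971
k_inf = 0.87510

0.87510


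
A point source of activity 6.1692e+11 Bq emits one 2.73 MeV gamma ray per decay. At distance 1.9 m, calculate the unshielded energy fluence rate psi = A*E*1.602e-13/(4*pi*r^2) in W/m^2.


psi = A * E * 1.602e-13 / (4*pi*r^2)
psi = 6.1692e+11 * 2.73 * 1.602e-13 / (4*pi*1.9^2)
psi = 0.0059475 W/m^2

0.0059475


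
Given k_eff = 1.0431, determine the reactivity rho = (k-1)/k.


rho = (k_eff - 1) / k_eff
rho = (1.0431 - 1) / 1.0431
rho = 0.041319

0.041319


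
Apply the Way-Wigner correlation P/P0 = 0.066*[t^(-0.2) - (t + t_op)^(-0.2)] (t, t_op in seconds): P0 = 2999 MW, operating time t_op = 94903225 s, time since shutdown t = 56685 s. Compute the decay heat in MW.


P/P0 = 0.066 * [t^(-0.2) - (t + t_op)^(-0.2)]
P/P0 = 0.066 * [56685^(-0.2) - (56685 + 94903225)^(-0.2)]
P/P0 = 0.066 * [0.1120228 - 0.02538002] = 0.005718423
P = 2999 * 0.005718423 = 17.150 MW

17.150


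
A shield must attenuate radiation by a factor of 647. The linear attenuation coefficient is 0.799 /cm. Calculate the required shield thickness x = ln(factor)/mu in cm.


x = ln(factor) / mu
x = ln(647) / 0.799
x = 8.1006 cm

8.1006


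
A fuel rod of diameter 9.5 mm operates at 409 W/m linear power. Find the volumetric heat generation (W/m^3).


r = D / 2 / 1000 = 9.5 / 2 / 1000 = 0.00475 m
q''' = q' / (pi * r^2)
q''' = 409 / (pi * 0.00475^2)
q''' = 5.7701e+06 W/m^3

5.7701e+06


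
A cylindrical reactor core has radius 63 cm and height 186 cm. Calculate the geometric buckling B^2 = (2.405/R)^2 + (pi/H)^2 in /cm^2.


B^2 = (2.405/R)^2 + (pi/H)^2
B^2 = (2.405/63)^2 + (pi/186)^2
B^2 = 0.0017426 /cm^2

0.0017426


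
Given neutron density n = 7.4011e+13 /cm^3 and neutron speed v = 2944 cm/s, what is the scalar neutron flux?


phi = n * v
phi = 7.4011e+13 * 2944
phi = 2.1789e+17 /cm^2/s

2.1789e+17


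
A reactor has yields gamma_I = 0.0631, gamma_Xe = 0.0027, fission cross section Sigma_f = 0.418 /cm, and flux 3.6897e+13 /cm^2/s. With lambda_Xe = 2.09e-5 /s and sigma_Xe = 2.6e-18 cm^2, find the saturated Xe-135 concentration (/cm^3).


Xe_eq = (gamma_I + gamma_Xe) * Sigma_f * phi / (lambda_Xe + sigma_Xe * phi)
Numerator = (0.0631 + 0.0027) * 0.418 * 3.6897e+13 = 1.014830e+12
Denominator = 2.09e-5 + 2.6e-18 * 3.6897e+13 = 1.168322e-04
Xe_eq = 1.014830e+12 / 1.168322e-04 = 8.6862e+15 /cm^3

8.6862e+15


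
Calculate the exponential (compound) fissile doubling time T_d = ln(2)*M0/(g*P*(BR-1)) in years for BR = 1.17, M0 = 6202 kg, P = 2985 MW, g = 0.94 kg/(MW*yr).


Breeding gain G = BR - 1 = 1.17 - 1 = 0.17
Fissile production rate = g * P * G = 0.94 * 2985 * 0.17 = 477.003 kg/yr
T_d = ln(2) * M0 / (g * P * G)
T_d = ln(2) * 6202 / 477.003 = 9.0123 yr

9.0123


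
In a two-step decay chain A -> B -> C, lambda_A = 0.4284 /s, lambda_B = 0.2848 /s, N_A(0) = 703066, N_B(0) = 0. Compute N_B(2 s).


N_B(t) = lambda_A * N_A0 / (lambda_B - lambda_A) * [exp(-lambda_A*t) - exp(-lambda_B*t)]
exp(-0.4284*2) = 0.4245184; exp(-0.2848*2) = 0.5657517
N_B = 0.4284 * 703066 / (0.2848 - 0.4284) * (0.4245184 - 0.5657517)
N_B = 296229

296229


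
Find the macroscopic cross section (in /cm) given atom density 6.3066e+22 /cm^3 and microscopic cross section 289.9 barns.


Sigma = N * sigma_barns * 1e-24
Sigma = 6.3066e+22 * 289.9 * 1e-24
Sigma = 18.283 /cm

18.283


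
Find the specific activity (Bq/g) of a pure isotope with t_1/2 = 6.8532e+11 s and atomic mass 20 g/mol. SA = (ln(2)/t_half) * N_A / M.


lambda = ln(2) / t_half = ln(2) / 6.8532e+11 = 1.011421e-12 /s
SA = lambda * N_A / M
SA = 1.011421e-12 * 6.022e23 / 20
SA = 3.0454e+10 Bq/g

3.0454e+10


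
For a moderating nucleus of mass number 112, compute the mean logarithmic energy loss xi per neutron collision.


xi = 1 + (A-1)^2/(2A) * ln((A-1)/(A+1))
xi = 1 + (112-1)^2/(2*112) * ln((112-1)/(112 +1))
xi = 0.017751

0.017751


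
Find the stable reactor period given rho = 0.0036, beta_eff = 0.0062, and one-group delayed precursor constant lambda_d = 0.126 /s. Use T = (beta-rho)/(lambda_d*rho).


T = (beta - rho) / (lambda_d * rho)
T = (0.0062 - 0.0036) / (0.126 * 0.0036)
T = 5.7319 s

5.7319


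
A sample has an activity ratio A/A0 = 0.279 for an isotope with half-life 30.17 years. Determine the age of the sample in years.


lambda = ln(2) / t_half = ln(2) / 30.17 = 0.02297472 /yr
t = -ln(A/A0) / lambda
t = -ln(0.279) / 0.02297472
t = 55.563 yr

55.563


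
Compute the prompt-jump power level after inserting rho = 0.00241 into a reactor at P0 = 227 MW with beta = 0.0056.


P1/P0 = beta / (beta - rho)
P1/P0 = 0.0056 / (0.0056 - 0.00241) = 1.755486
P1 = 227 * 1.755486 = 398.50 MW

398.50


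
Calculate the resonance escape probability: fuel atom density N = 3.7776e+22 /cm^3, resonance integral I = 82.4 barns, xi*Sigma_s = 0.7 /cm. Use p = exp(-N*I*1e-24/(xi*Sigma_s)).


p = exp(-N * I * 1e-24 / (xi*Sigma_s))
p = exp(-3.7776e+22 * 82.4 * 1e-24 / 0.7)
p = 0.011716

0.011716


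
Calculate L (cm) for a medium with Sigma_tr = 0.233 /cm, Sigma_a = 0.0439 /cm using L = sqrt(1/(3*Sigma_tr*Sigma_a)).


D = 1 / (3 * Sigma_tr) = 1 / (3 * 0.233) = 1.430615 cm
L = sqrt(D / Sigma_a)
L = sqrt(1.430615 / 0.0439)
L = 5.7086 cm

5.7086
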